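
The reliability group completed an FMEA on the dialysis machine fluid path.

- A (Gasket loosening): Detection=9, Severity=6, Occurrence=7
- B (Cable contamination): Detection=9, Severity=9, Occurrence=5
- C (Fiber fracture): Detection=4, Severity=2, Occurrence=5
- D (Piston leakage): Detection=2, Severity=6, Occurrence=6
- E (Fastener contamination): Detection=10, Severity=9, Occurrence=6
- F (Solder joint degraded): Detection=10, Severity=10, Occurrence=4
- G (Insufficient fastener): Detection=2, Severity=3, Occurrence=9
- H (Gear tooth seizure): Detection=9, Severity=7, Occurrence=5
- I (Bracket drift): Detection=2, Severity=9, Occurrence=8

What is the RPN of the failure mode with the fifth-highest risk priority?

RPN = Severity × Occurrence × Detection:
  A: 6 × 7 × 9 = 378
  B: 9 × 5 × 9 = 405
  C: 2 × 5 × 4 = 40
  D: 6 × 6 × 2 = 72
  E: 9 × 6 × 10 = 540
  F: 10 × 4 × 10 = 400
  G: 3 × 9 × 2 = 54
  H: 7 × 5 × 9 = 315
  I: 9 × 8 × 2 = 144
Sorted descending: 540, 405, 400, 378, 315, 144, 72, 54, 40.
The fifth-highest RPN is 315 (H).

315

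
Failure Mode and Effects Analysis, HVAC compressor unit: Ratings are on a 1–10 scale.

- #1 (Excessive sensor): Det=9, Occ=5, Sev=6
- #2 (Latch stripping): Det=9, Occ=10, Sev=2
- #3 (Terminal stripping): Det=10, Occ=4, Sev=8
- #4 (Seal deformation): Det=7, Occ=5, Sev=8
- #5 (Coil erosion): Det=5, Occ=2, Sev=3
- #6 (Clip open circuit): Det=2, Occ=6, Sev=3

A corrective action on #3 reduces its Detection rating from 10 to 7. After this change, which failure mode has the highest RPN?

#4

RPN = Severity × Occurrence × Detection:
  #1: 6 × 5 × 9 = 270
  #2: 2 × 10 × 9 = 180
  #3: 8 × 4 × 10 = 320
  #4: 8 × 5 × 7 = 280
  #5: 3 × 2 × 5 = 30
  #6: 3 × 6 × 2 = 36
After action: #3 → 8 × 4 × 7 = 224.
Revised RPNs: #4=280, #1=270, #3=224, #2=180, #6=36, #5=30.
Highest is now #4 (280).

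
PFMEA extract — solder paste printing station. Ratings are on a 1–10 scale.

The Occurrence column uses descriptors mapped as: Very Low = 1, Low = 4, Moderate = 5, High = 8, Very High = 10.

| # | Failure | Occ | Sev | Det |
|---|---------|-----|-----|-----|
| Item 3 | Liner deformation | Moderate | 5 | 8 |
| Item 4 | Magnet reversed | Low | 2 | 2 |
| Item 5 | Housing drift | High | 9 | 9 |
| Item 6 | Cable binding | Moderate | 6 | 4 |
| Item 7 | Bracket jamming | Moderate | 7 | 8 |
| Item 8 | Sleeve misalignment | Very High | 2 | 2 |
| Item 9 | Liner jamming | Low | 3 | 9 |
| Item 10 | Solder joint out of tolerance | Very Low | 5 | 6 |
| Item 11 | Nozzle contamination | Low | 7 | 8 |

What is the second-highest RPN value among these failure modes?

RPN = Severity × Occurrence × Detection:
  Item 3: 5 × 5 × 8 = 200
  Item 4: 2 × 4 × 2 = 16
  Item 5: 9 × 8 × 9 = 648
  Item 6: 6 × 5 × 4 = 120
  Item 7: 7 × 5 × 8 = 280
  Item 8: 2 × 10 × 2 = 40
  Item 9: 3 × 4 × 9 = 108
  Item 10: 5 × 1 × 6 = 30
  Item 11: 7 × 4 × 8 = 224
Sorted descending: 648, 280, 224, 200, 120, 108, 40, 30, 16.
The second-highest RPN is 280 (Item 7).

280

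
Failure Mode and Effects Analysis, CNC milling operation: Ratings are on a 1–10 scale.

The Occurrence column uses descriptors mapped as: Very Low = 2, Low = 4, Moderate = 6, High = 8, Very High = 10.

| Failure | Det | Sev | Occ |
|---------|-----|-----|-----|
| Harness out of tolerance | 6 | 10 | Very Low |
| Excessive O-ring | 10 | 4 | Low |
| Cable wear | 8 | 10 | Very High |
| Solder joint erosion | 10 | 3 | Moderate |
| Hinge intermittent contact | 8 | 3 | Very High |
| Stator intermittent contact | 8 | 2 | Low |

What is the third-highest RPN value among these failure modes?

RPN = Severity × Occurrence × Detection:
  Harness out of tolerance: 10 × 2 × 6 = 120
  Excessive O-ring: 4 × 4 × 10 = 160
  Cable wear: 10 × 10 × 8 = 800
  Solder joint erosion: 3 × 6 × 10 = 180
  Hinge intermittent contact: 3 × 10 × 8 = 240
  Stator intermittent contact: 2 × 4 × 8 = 64
Sorted descending: 800, 240, 180, 160, 120, 64.
The third-highest RPN is 180 (Solder joint erosion).

180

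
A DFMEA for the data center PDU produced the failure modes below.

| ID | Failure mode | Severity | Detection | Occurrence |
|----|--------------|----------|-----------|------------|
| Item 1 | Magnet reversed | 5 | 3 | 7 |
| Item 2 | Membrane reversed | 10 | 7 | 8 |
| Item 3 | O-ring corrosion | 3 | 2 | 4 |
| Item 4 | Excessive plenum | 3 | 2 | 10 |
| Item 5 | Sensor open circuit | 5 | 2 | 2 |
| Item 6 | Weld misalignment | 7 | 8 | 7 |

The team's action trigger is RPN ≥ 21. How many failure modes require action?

RPN = Severity × Occurrence × Detection:
  Item 1: 5 × 7 × 3 = 105
  Item 2: 10 × 8 × 7 = 560
  Item 3: 3 × 4 × 2 = 24
  Item 4: 3 × 10 × 2 = 60
  Item 5: 5 × 2 × 2 = 20
  Item 6: 7 × 7 × 8 = 392
Modes with RPN ≥ 21: Item 1 (105), Item 2 (560), Item 3 (24), Item 4 (60), Item 6 (392) → 5.

5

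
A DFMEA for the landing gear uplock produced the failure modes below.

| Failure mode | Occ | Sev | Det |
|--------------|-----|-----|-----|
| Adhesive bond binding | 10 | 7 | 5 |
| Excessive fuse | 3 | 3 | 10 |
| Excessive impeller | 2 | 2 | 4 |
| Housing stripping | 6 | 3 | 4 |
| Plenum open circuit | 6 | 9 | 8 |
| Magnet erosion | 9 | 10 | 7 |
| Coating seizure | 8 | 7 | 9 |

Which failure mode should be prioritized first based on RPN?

Magnet erosion

RPN = Severity × Occurrence × Detection:
  Adhesive bond binding: 7 × 10 × 5 = 350
  Excessive fuse: 3 × 3 × 10 = 90
  Excessive impeller: 2 × 2 × 4 = 16
  Housing stripping: 3 × 6 × 4 = 72
  Plenum open circuit: 9 × 6 × 8 = 432
  Magnet erosion: 10 × 9 × 7 = 630
  Coating seizure: 7 × 8 × 9 = 504
Highest RPN is 630 → Magnet erosion.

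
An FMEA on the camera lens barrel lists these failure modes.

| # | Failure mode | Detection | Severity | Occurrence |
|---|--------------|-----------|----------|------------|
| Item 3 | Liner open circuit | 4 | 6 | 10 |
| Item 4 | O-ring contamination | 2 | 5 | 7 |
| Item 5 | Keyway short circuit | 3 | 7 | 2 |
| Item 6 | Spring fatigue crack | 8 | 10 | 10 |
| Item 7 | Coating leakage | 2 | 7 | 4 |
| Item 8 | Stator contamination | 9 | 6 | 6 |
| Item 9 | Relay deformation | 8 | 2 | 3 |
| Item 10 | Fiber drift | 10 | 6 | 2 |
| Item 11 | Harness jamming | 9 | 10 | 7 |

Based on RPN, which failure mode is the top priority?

RPN = Severity × Occurrence × Detection:
  Item 3: 6 × 10 × 4 = 240
  Item 4: 5 × 7 × 2 = 70
  Item 5: 7 × 2 × 3 = 42
  Item 6: 10 × 10 × 8 = 800
  Item 7: 7 × 4 × 2 = 56
  Item 8: 6 × 6 × 9 = 324
  Item 9: 2 × 3 × 8 = 48
  Item 10: 6 × 2 × 10 = 120
  Item 11: 10 × 7 × 9 = 630
Highest RPN is 800 → Item 6.

Item 6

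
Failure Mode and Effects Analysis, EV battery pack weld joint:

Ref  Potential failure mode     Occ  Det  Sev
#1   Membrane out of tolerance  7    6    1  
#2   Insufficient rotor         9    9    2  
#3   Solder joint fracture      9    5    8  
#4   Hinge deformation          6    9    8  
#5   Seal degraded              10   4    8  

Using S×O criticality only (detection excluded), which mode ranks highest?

#5

Criticality = Severity × Occurrence:
  #1: 1 × 7 = 7
  #2: 2 × 9 = 18
  #3: 8 × 9 = 72
  #4: 8 × 6 = 48
  #5: 8 × 10 = 80
Highest criticality is 80 → #5.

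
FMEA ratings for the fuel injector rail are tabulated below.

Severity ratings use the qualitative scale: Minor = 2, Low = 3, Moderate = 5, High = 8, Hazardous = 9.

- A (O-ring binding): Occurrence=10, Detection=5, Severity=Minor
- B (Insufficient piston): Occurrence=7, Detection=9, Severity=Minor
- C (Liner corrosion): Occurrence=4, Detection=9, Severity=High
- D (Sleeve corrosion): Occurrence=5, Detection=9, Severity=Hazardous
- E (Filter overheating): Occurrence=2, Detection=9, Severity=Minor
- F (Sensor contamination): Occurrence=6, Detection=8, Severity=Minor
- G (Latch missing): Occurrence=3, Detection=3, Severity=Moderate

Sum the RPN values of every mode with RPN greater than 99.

919

RPN = Severity × Occurrence × Detection:
  A: 2 × 10 × 5 = 100
  B: 2 × 7 × 9 = 126
  C: 8 × 4 × 9 = 288
  D: 9 × 5 × 9 = 405
  E: 2 × 2 × 9 = 36
  F: 2 × 6 × 8 = 96
  G: 5 × 3 × 3 = 45
RPN > 99: A (100), B (126), C (288), D (405).
Sum: 100 + 126 + 288 + 405 = 919.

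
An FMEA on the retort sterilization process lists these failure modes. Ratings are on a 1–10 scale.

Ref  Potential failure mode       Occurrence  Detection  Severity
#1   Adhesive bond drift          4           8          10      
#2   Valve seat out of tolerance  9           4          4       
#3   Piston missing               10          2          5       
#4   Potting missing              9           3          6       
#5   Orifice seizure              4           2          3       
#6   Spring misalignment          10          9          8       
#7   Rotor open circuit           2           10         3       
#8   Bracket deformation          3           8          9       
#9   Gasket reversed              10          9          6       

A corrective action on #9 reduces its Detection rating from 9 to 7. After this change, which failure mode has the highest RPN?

#6

RPN = Severity × Occurrence × Detection:
  #1: 10 × 4 × 8 = 320
  #2: 4 × 9 × 4 = 144
  #3: 5 × 10 × 2 = 100
  #4: 6 × 9 × 3 = 162
  #5: 3 × 4 × 2 = 24
  #6: 8 × 10 × 9 = 720
  #7: 3 × 2 × 10 = 60
  #8: 9 × 3 × 8 = 216
  #9: 6 × 10 × 9 = 540
After action: #9 → 6 × 10 × 7 = 420.
Revised RPNs: #6=720, #9=420, #1=320, #8=216, #4=162, #2=144, #3=100, #7=60, #5=24.
Highest is now #6 (720).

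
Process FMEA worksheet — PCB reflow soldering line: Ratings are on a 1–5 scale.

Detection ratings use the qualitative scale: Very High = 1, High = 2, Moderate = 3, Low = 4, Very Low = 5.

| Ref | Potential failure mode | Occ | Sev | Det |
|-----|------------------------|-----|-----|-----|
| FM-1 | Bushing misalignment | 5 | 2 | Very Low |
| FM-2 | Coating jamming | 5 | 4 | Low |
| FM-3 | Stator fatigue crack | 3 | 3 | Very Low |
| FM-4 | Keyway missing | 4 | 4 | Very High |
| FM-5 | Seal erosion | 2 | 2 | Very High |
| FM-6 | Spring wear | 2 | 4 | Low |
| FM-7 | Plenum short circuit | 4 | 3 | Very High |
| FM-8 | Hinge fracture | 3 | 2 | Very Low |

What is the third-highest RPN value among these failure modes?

RPN = Severity × Occurrence × Detection:
  FM-1: 2 × 5 × 5 = 50
  FM-2: 4 × 5 × 4 = 80
  FM-3: 3 × 3 × 5 = 45
  FM-4: 4 × 4 × 1 = 16
  FM-5: 2 × 2 × 1 = 4
  FM-6: 4 × 2 × 4 = 32
  FM-7: 3 × 4 × 1 = 12
  FM-8: 2 × 3 × 5 = 30
Sorted descending: 80, 50, 45, 32, 30, 16, 12, 4.
The third-highest RPN is 45 (FM-3).

45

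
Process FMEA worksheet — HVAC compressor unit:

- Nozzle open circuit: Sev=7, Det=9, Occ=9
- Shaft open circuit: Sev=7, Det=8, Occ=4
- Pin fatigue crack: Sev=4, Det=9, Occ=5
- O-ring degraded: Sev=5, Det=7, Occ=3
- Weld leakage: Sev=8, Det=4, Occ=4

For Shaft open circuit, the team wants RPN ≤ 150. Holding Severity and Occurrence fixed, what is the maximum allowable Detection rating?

Shaft open circuit: S=7, O=4, D=8 → current RPN = 224.
Fixed product = 28. Need 28 × D ≤ 150, so D ≤ 150/28 = 5.36.
Maximum integer Detection rating = 5 (gives RPN 140; D=6 would give 168 > 150).

5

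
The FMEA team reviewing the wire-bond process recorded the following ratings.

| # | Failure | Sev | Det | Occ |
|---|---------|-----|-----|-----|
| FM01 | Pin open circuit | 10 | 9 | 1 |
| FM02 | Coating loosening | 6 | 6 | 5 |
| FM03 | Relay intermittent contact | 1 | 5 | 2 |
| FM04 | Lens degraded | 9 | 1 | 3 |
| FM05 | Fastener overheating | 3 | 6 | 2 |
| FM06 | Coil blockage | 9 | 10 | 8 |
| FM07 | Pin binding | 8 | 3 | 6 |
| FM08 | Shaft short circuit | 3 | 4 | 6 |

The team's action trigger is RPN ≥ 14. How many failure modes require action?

RPN = Severity × Occurrence × Detection:
  FM01: 10 × 1 × 9 = 90
  FM02: 6 × 5 × 6 = 180
  FM03: 1 × 2 × 5 = 10
  FM04: 9 × 3 × 1 = 27
  FM05: 3 × 2 × 6 = 36
  FM06: 9 × 8 × 10 = 720
  FM07: 8 × 6 × 3 = 144
  FM08: 3 × 6 × 4 = 72
Modes with RPN ≥ 14: FM01 (90), FM02 (180), FM04 (27), FM05 (36), FM06 (720), FM07 (144), FM08 (72) → 7.

7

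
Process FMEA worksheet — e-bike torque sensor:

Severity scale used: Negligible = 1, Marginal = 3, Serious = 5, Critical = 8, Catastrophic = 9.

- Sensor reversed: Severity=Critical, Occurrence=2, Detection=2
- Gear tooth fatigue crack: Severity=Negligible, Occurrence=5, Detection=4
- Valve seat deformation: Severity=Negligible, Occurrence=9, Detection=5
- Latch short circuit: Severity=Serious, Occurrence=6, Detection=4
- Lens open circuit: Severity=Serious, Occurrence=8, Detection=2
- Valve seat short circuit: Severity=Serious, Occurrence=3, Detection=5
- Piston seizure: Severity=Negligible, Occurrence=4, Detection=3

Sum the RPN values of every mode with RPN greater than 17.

RPN = Severity × Occurrence × Detection:
  Sensor reversed: 8 × 2 × 2 = 32
  Gear tooth fatigue crack: 1 × 5 × 4 = 20
  Valve seat deformation: 1 × 9 × 5 = 45
  Latch short circuit: 5 × 6 × 4 = 120
  Lens open circuit: 5 × 8 × 2 = 80
  Valve seat short circuit: 5 × 3 × 5 = 75
  Piston seizure: 1 × 4 × 3 = 12
RPN > 17: Sensor reversed (32), Gear tooth fatigue crack (20), Valve seat deformation (45), Latch short circuit (120), Lens open circuit (80), Valve seat short circuit (75).
Sum: 32 + 20 + 45 + 120 + 80 + 75 = 372.

372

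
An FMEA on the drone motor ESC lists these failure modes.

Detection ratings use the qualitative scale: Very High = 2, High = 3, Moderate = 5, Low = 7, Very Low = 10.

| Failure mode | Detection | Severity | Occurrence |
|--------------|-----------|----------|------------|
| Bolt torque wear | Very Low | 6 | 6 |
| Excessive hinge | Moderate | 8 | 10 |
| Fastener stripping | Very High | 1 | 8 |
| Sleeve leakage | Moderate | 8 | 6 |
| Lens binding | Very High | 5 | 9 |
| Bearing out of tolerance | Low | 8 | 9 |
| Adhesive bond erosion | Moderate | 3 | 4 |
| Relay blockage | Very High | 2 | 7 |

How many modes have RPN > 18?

RPN = Severity × Occurrence × Detection:
  Bolt torque wear: 6 × 6 × 10 = 360
  Excessive hinge: 8 × 10 × 5 = 400
  Fastener stripping: 1 × 8 × 2 = 16
  Sleeve leakage: 8 × 6 × 5 = 240
  Lens binding: 5 × 9 × 2 = 90
  Bearing out of tolerance: 8 × 9 × 7 = 504
  Adhesive bond erosion: 3 × 4 × 5 = 60
  Relay blockage: 2 × 7 × 2 = 28
Modes with RPN > 18: Bolt torque wear (360), Excessive hinge (400), Sleeve leakage (240), Lens binding (90), Bearing out of tolerance (504), Adhesive bond erosion (60), Relay blockage (28) → 7.

7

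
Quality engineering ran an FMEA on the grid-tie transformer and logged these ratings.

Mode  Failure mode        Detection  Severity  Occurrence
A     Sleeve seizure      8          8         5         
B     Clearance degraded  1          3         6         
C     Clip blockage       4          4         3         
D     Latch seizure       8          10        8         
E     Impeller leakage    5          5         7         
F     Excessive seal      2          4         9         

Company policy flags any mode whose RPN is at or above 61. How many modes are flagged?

4

RPN = Severity × Occurrence × Detection:
  A: 8 × 5 × 8 = 320
  B: 3 × 6 × 1 = 18
  C: 4 × 3 × 4 = 48
  D: 10 × 8 × 8 = 640
  E: 5 × 7 × 5 = 175
  F: 4 × 9 × 2 = 72
Modes with RPN ≥ 61: A (320), D (640), E (175), F (72) → 4.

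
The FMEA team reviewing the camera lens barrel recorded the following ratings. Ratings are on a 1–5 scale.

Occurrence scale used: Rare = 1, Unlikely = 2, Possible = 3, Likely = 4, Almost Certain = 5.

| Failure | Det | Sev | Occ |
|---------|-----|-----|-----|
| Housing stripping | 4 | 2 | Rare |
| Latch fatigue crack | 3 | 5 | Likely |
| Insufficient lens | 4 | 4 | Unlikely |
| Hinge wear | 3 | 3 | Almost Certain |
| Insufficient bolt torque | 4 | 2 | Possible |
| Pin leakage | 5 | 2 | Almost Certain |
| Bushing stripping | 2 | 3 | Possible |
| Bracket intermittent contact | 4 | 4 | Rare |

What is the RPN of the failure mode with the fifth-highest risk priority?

RPN = Severity × Occurrence × Detection:
  Housing stripping: 2 × 1 × 4 = 8
  Latch fatigue crack: 5 × 4 × 3 = 60
  Insufficient lens: 4 × 2 × 4 = 32
  Hinge wear: 3 × 5 × 3 = 45
  Insufficient bolt torque: 2 × 3 × 4 = 24
  Pin leakage: 2 × 5 × 5 = 50
  Bushing stripping: 3 × 3 × 2 = 18
  Bracket intermittent contact: 4 × 1 × 4 = 16
Sorted descending: 60, 50, 45, 32, 24, 18, 16, 8.
The fifth-highest RPN is 24 (Insufficient bolt torque).

24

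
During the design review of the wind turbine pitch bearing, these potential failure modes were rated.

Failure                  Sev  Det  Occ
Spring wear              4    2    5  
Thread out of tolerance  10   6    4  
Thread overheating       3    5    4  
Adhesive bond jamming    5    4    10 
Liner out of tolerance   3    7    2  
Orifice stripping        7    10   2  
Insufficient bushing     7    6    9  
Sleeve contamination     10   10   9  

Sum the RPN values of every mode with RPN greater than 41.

RPN = Severity × Occurrence × Detection:
  Spring wear: 4 × 5 × 2 = 40
  Thread out of tolerance: 10 × 4 × 6 = 240
  Thread overheating: 3 × 4 × 5 = 60
  Adhesive bond jamming: 5 × 10 × 4 = 200
  Liner out of tolerance: 3 × 2 × 7 = 42
  Orifice stripping: 7 × 2 × 10 = 140
  Insufficient bushing: 7 × 9 × 6 = 378
  Sleeve contamination: 10 × 9 × 10 = 900
RPN > 41: Thread out of tolerance (240), Thread overheating (60), Adhesive bond jamming (200), Liner out of tolerance (42), Orifice stripping (140), Insufficient bushing (378), Sleeve contamination (900).
Sum: 240 + 60 + 200 + 42 + 140 + 378 + 900 = 1960.

1960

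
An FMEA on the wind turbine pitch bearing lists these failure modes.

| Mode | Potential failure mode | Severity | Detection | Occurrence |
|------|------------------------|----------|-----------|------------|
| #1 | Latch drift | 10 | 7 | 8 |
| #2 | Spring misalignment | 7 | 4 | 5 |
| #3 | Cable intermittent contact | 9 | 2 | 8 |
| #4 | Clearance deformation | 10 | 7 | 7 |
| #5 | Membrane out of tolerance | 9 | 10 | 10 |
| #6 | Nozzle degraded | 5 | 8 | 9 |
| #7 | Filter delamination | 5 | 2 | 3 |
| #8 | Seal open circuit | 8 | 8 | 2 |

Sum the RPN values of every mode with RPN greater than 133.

RPN = Severity × Occurrence × Detection:
  #1: 10 × 8 × 7 = 560
  #2: 7 × 5 × 4 = 140
  #3: 9 × 8 × 2 = 144
  #4: 10 × 7 × 7 = 490
  #5: 9 × 10 × 10 = 900
  #6: 5 × 9 × 8 = 360
  #7: 5 × 3 × 2 = 30
  #8: 8 × 2 × 8 = 128
RPN > 133: #1 (560), #2 (140), #3 (144), #4 (490), #5 (900), #6 (360).
Sum: 560 + 140 + 144 + 490 + 900 + 360 = 2594.

2594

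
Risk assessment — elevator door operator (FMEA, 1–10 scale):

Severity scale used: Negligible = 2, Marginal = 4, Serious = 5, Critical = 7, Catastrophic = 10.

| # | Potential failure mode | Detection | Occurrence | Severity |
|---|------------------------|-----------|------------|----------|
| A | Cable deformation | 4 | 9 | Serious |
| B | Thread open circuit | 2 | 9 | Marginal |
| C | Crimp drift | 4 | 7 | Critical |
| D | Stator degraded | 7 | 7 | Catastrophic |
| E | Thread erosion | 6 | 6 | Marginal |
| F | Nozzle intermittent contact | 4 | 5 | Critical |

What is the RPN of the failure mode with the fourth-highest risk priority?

144

RPN = Severity × Occurrence × Detection:
  A: 5 × 9 × 4 = 180
  B: 4 × 9 × 2 = 72
  C: 7 × 7 × 4 = 196
  D: 10 × 7 × 7 = 490
  E: 4 × 6 × 6 = 144
  F: 7 × 5 × 4 = 140
Sorted descending: 490, 196, 180, 144, 140, 72.
The fourth-highest RPN is 144 (E).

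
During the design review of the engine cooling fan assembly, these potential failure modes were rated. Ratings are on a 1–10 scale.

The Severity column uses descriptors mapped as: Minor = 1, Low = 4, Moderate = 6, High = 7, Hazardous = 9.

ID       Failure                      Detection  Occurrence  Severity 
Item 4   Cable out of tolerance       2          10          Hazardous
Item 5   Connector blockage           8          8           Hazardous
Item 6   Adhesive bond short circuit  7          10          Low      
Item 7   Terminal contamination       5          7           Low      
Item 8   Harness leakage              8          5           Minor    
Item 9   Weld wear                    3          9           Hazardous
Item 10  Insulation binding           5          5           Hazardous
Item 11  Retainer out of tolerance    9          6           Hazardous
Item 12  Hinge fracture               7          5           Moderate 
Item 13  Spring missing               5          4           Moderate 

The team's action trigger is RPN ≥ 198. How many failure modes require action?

RPN = Severity × Occurrence × Detection:
  Item 4: 9 × 10 × 2 = 180
  Item 5: 9 × 8 × 8 = 576
  Item 6: 4 × 10 × 7 = 280
  Item 7: 4 × 7 × 5 = 140
  Item 8: 1 × 5 × 8 = 40
  Item 9: 9 × 9 × 3 = 243
  Item 10: 9 × 5 × 5 = 225
  Item 11: 9 × 6 × 9 = 486
  Item 12: 6 × 5 × 7 = 210
  Item 13: 6 × 4 × 5 = 120
Modes with RPN ≥ 198: Item 5 (576), Item 6 (280), Item 9 (243), Item 10 (225), Item 11 (486), Item 12 (210) → 6.

6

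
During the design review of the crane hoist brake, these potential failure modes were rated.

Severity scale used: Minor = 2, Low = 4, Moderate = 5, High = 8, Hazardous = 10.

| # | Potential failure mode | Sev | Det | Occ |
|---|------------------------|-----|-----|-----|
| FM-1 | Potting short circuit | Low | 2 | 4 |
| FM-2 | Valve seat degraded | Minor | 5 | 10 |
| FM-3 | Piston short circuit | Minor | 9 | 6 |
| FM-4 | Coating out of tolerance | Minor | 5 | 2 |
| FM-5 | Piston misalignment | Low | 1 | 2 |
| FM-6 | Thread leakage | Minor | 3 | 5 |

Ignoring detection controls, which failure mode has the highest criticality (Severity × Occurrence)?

Criticality = Severity × Occurrence:
  FM-1: 4 × 4 = 16
  FM-2: 2 × 10 = 20
  FM-3: 2 × 6 = 12
  FM-4: 2 × 2 = 4
  FM-5: 4 × 2 = 8
  FM-6: 2 × 5 = 10
Highest criticality is 20 → FM-2.

FM-2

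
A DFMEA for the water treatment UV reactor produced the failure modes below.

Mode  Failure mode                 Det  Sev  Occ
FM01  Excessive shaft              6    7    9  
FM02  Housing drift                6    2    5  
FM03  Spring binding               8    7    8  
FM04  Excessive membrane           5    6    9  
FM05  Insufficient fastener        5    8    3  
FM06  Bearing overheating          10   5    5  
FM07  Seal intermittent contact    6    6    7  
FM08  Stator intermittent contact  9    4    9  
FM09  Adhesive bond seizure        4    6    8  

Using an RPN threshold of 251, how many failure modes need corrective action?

RPN = Severity × Occurrence × Detection:
  FM01: 7 × 9 × 6 = 378
  FM02: 2 × 5 × 6 = 60
  FM03: 7 × 8 × 8 = 448
  FM04: 6 × 9 × 5 = 270
  FM05: 8 × 3 × 5 = 120
  FM06: 5 × 5 × 10 = 250
  FM07: 6 × 7 × 6 = 252
  FM08: 4 × 9 × 9 = 324
  FM09: 6 × 8 × 4 = 192
Modes with RPN ≥ 251: FM01 (378), FM03 (448), FM04 (270), FM07 (252), FM08 (324) → 5.

5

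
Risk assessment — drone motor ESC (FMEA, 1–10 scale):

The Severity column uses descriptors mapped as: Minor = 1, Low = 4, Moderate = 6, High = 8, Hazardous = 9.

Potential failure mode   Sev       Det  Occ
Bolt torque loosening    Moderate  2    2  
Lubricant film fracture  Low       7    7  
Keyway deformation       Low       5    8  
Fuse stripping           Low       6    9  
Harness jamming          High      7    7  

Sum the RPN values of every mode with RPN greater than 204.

608

RPN = Severity × Occurrence × Detection:
  Bolt torque loosening: 6 × 2 × 2 = 24
  Lubricant film fracture: 4 × 7 × 7 = 196
  Keyway deformation: 4 × 8 × 5 = 160
  Fuse stripping: 4 × 9 × 6 = 216
  Harness jamming: 8 × 7 × 7 = 392
RPN > 204: Fuse stripping (216), Harness jamming (392).
Sum: 216 + 392 = 608.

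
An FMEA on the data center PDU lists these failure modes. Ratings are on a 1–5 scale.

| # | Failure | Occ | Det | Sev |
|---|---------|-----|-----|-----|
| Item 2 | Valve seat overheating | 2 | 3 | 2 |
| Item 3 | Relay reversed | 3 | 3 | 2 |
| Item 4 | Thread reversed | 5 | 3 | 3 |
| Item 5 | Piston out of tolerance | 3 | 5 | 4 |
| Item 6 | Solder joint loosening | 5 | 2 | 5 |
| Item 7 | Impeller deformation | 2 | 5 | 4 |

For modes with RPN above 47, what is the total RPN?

110

RPN = Severity × Occurrence × Detection:
  Item 2: 2 × 2 × 3 = 12
  Item 3: 2 × 3 × 3 = 18
  Item 4: 3 × 5 × 3 = 45
  Item 5: 4 × 3 × 5 = 60
  Item 6: 5 × 5 × 2 = 50
  Item 7: 4 × 2 × 5 = 40
RPN > 47: Item 5 (60), Item 6 (50).
Sum: 60 + 50 = 110.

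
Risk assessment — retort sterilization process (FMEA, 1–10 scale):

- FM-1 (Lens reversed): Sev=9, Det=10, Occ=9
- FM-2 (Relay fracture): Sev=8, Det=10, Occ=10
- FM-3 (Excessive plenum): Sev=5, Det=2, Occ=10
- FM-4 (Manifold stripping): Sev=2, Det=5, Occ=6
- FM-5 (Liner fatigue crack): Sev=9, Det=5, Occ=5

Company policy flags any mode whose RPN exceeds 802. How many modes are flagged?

RPN = Severity × Occurrence × Detection:
  FM-1: 9 × 9 × 10 = 810
  FM-2: 8 × 10 × 10 = 800
  FM-3: 5 × 10 × 2 = 100
  FM-4: 2 × 6 × 5 = 60
  FM-5: 9 × 5 × 5 = 225
Modes with RPN > 802: FM-1 (810) → 1.

1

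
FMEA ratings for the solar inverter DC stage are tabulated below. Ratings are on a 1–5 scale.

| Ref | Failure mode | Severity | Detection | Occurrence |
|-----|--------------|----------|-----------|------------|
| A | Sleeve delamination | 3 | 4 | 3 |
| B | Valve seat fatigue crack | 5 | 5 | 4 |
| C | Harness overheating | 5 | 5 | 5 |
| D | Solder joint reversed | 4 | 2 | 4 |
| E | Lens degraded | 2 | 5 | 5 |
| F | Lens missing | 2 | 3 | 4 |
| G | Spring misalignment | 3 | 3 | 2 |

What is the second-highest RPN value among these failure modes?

100

RPN = Severity × Occurrence × Detection:
  A: 3 × 3 × 4 = 36
  B: 5 × 4 × 5 = 100
  C: 5 × 5 × 5 = 125
  D: 4 × 4 × 2 = 32
  E: 2 × 5 × 5 = 50
  F: 2 × 4 × 3 = 24
  G: 3 × 2 × 3 = 18
Sorted descending: 125, 100, 50, 36, 32, 24, 18.
The second-highest RPN is 100 (B).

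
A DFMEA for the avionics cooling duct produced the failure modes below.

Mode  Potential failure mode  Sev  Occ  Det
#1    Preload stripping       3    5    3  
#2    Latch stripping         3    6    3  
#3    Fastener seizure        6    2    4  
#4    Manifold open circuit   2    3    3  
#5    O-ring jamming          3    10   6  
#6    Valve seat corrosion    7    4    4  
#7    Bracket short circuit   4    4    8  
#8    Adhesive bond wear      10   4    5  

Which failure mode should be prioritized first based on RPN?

RPN = Severity × Occurrence × Detection:
  #1: 3 × 5 × 3 = 45
  #2: 3 × 6 × 3 = 54
  #3: 6 × 2 × 4 = 48
  #4: 2 × 3 × 3 = 18
  #5: 3 × 10 × 6 = 180
  #6: 7 × 4 × 4 = 112
  #7: 4 × 4 × 8 = 128
  #8: 10 × 4 × 5 = 200
Highest RPN is 200 → #8.

#8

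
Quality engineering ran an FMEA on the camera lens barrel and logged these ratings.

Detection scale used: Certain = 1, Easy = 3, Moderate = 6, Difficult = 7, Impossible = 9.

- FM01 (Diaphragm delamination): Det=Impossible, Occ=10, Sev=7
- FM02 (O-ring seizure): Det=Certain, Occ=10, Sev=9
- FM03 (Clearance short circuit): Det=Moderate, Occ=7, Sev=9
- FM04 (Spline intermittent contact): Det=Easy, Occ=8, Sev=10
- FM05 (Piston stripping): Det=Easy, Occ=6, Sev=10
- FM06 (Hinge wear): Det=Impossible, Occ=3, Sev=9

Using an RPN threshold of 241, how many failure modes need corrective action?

3

RPN = Severity × Occurrence × Detection:
  FM01: 7 × 10 × 9 = 630
  FM02: 9 × 10 × 1 = 90
  FM03: 9 × 7 × 6 = 378
  FM04: 10 × 8 × 3 = 240
  FM05: 10 × 6 × 3 = 180
  FM06: 9 × 3 × 9 = 243
Modes with RPN ≥ 241: FM01 (630), FM03 (378), FM06 (243) → 3.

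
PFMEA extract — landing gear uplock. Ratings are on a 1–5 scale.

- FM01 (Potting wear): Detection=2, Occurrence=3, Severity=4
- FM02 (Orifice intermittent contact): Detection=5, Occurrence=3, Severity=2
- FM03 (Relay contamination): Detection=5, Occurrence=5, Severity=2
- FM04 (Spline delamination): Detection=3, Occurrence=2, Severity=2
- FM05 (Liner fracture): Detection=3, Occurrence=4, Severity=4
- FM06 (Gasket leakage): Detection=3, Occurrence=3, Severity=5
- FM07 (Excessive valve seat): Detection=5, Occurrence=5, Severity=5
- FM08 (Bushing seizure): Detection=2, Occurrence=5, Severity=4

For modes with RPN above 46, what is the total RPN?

RPN = Severity × Occurrence × Detection:
  FM01: 4 × 3 × 2 = 24
  FM02: 2 × 3 × 5 = 30
  FM03: 2 × 5 × 5 = 50
  FM04: 2 × 2 × 3 = 12
  FM05: 4 × 4 × 3 = 48
  FM06: 5 × 3 × 3 = 45
  FM07: 5 × 5 × 5 = 125
  FM08: 4 × 5 × 2 = 40
RPN > 46: FM03 (50), FM05 (48), FM07 (125).
Sum: 50 + 48 + 125 = 223.

223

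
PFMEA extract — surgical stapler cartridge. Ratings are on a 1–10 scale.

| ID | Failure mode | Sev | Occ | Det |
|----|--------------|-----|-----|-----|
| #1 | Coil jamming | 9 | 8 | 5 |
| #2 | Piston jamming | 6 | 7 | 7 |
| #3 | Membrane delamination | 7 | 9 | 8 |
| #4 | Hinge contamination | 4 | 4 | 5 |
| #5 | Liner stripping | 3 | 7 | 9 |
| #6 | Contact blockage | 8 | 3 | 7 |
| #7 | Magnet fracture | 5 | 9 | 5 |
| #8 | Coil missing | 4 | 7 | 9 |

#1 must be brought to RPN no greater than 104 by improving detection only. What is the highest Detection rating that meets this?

#1: S=9, O=8, D=5 → current RPN = 360.
Fixed product = 72. Need 72 × D ≤ 104, so D ≤ 104/72 = 1.44.
Maximum integer Detection rating = 1 (gives RPN 72; D=2 would give 144 > 104).

1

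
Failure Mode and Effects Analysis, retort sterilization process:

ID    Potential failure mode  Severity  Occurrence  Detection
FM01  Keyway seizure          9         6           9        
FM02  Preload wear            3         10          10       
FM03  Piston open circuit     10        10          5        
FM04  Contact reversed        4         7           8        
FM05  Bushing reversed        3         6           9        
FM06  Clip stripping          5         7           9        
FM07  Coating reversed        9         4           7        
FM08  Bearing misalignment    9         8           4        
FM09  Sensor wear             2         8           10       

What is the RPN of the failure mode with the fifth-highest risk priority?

RPN = Severity × Occurrence × Detection:
  FM01: 9 × 6 × 9 = 486
  FM02: 3 × 10 × 10 = 300
  FM03: 10 × 10 × 5 = 500
  FM04: 4 × 7 × 8 = 224
  FM05: 3 × 6 × 9 = 162
  FM06: 5 × 7 × 9 = 315
  FM07: 9 × 4 × 7 = 252
  FM08: 9 × 8 × 4 = 288
  FM09: 2 × 8 × 10 = 160
Sorted descending: 500, 486, 315, 300, 288, 252, 224, 162, 160.
The fifth-highest RPN is 288 (FM08).

288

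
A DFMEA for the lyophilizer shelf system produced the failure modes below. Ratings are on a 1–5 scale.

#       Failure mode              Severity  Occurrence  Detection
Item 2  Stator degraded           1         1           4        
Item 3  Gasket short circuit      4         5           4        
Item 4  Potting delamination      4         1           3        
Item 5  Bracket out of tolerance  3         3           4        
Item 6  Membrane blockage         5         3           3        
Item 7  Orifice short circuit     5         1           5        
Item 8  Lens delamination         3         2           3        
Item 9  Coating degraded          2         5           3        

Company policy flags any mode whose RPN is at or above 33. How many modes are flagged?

3

RPN = Severity × Occurrence × Detection:
  Item 2: 1 × 1 × 4 = 4
  Item 3: 4 × 5 × 4 = 80
  Item 4: 4 × 1 × 3 = 12
  Item 5: 3 × 3 × 4 = 36
  Item 6: 5 × 3 × 3 = 45
  Item 7: 5 × 1 × 5 = 25
  Item 8: 3 × 2 × 3 = 18
  Item 9: 2 × 5 × 3 = 30
Modes with RPN ≥ 33: Item 3 (80), Item 5 (36), Item 6 (45) → 3.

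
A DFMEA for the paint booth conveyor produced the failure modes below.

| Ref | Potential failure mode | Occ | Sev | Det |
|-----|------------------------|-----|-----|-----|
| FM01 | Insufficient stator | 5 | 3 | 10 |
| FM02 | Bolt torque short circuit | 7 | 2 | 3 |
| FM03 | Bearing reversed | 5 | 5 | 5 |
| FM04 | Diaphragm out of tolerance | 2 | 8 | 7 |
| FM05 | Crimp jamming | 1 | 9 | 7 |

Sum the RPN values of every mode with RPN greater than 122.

275

RPN = Severity × Occurrence × Detection:
  FM01: 3 × 5 × 10 = 150
  FM02: 2 × 7 × 3 = 42
  FM03: 5 × 5 × 5 = 125
  FM04: 8 × 2 × 7 = 112
  FM05: 9 × 1 × 7 = 63
RPN > 122: FM01 (150), FM03 (125).
Sum: 150 + 125 = 275.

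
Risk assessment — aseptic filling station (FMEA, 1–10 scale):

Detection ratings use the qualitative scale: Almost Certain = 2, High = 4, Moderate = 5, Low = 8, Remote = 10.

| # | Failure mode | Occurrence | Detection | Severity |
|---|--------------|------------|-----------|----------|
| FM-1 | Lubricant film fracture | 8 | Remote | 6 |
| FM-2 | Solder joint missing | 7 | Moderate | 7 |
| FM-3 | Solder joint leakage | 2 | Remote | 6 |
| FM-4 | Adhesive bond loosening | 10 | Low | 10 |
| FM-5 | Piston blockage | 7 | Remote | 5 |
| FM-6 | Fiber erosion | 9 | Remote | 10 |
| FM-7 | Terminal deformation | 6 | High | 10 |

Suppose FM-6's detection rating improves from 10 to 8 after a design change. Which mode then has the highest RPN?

RPN = Severity × Occurrence × Detection:
  FM-1: 6 × 8 × 10 = 480
  FM-2: 7 × 7 × 5 = 245
  FM-3: 6 × 2 × 10 = 120
  FM-4: 10 × 10 × 8 = 800
  FM-5: 5 × 7 × 10 = 350
  FM-6: 10 × 9 × 10 = 900
  FM-7: 10 × 6 × 4 = 240
After action: FM-6 → 10 × 9 × 8 = 720.
Revised RPNs: FM-4=800, FM-6=720, FM-1=480, FM-5=350, FM-2=245, FM-7=240, FM-3=120.
Highest is now FM-4 (800).

FM-4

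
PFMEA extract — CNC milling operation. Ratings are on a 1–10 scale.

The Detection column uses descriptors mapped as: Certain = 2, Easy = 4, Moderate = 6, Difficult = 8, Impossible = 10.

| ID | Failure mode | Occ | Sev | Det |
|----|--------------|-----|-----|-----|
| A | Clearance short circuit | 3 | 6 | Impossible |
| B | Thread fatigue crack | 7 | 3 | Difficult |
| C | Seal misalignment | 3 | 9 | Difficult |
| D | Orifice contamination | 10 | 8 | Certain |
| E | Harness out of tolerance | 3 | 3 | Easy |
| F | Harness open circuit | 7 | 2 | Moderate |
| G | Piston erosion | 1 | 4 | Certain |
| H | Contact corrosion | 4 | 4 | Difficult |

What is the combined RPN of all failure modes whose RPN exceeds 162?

564

RPN = Severity × Occurrence × Detection:
  A: 6 × 3 × 10 = 180
  B: 3 × 7 × 8 = 168
  C: 9 × 3 × 8 = 216
  D: 8 × 10 × 2 = 160
  E: 3 × 3 × 4 = 36
  F: 2 × 7 × 6 = 84
  G: 4 × 1 × 2 = 8
  H: 4 × 4 × 8 = 128
RPN > 162: A (180), B (168), C (216).
Sum: 180 + 168 + 216 = 564.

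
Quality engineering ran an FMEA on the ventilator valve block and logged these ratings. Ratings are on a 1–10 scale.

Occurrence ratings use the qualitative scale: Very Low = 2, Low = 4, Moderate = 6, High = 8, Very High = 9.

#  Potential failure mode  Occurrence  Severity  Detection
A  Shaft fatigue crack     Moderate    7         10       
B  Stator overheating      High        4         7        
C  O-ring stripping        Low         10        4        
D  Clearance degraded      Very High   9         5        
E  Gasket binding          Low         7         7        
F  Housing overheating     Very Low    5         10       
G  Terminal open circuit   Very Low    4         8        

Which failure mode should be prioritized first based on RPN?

RPN = Severity × Occurrence × Detection:
  A: 7 × 6 × 10 = 420
  B: 4 × 8 × 7 = 224
  C: 10 × 4 × 4 = 160
  D: 9 × 9 × 5 = 405
  E: 7 × 4 × 7 = 196
  F: 5 × 2 × 10 = 100
  G: 4 × 2 × 8 = 64
Highest RPN is 420 → A.

A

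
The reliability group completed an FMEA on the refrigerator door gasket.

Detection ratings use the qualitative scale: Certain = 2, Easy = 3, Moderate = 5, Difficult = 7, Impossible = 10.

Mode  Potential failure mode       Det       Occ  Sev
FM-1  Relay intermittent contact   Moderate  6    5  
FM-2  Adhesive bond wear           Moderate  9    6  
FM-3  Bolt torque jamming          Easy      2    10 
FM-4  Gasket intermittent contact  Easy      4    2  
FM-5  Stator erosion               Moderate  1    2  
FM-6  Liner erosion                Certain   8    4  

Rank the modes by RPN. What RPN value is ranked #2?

150

RPN = Severity × Occurrence × Detection:
  FM-1: 5 × 6 × 5 = 150
  FM-2: 6 × 9 × 5 = 270
  FM-3: 10 × 2 × 3 = 60
  FM-4: 2 × 4 × 3 = 24
  FM-5: 2 × 1 × 5 = 10
  FM-6: 4 × 8 × 2 = 64
Sorted descending: 270, 150, 64, 60, 24, 10.
The second-highest RPN is 150 (FM-1).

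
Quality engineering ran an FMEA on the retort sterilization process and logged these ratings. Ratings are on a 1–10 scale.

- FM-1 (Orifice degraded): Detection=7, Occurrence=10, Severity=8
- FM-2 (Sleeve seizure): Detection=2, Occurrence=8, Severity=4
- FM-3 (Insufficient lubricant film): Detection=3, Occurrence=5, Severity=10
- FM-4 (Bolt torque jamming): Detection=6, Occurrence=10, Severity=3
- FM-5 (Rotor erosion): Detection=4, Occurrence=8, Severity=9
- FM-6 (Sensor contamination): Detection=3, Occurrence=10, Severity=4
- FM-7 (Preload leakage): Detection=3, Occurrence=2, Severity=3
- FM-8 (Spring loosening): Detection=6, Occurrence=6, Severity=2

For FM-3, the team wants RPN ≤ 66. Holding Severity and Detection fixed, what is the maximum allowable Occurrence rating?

FM-3: S=10, O=5, D=3 → current RPN = 150.
Fixed product = 30. Need 30 × O ≤ 66, so O ≤ 66/30 = 2.20.
Maximum integer Occurrence rating = 2 (gives RPN 60; O=3 would give 90 > 66).

2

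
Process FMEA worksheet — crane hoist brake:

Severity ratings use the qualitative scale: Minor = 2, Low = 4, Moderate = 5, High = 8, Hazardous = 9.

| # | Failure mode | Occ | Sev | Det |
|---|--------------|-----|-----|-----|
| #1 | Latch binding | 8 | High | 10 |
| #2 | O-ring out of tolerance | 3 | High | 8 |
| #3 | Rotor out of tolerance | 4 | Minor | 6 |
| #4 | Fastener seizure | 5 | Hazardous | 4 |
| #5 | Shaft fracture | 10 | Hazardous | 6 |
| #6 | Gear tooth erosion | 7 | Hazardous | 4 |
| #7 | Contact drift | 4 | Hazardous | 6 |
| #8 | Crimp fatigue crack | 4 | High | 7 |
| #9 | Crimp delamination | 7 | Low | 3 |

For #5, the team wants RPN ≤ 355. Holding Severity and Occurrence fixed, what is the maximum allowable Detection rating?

#5: S=9, O=10, D=6 → current RPN = 540.
Fixed product = 90. Need 90 × D ≤ 355, so D ≤ 355/90 = 3.94.
Maximum integer Detection rating = 3 (gives RPN 270; D=4 would give 360 > 355).

3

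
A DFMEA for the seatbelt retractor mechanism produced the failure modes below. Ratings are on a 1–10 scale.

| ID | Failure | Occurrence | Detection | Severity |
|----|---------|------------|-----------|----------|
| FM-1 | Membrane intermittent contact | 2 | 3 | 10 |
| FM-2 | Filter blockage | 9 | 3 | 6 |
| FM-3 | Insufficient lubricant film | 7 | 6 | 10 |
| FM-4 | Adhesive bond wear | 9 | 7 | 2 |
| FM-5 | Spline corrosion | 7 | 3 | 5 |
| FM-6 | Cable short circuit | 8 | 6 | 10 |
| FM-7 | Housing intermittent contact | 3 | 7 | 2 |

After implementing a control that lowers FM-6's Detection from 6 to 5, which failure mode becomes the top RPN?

RPN = Severity × Occurrence × Detection:
  FM-1: 10 × 2 × 3 = 60
  FM-2: 6 × 9 × 3 = 162
  FM-3: 10 × 7 × 6 = 420
  FM-4: 2 × 9 × 7 = 126
  FM-5: 5 × 7 × 3 = 105
  FM-6: 10 × 8 × 6 = 480
  FM-7: 2 × 3 × 7 = 42
After action: FM-6 → 10 × 8 × 5 = 400.
Revised RPNs: FM-3=420, FM-6=400, FM-2=162, FM-4=126, FM-5=105, FM-1=60, FM-7=42.
Highest is now FM-3 (420).

FM-3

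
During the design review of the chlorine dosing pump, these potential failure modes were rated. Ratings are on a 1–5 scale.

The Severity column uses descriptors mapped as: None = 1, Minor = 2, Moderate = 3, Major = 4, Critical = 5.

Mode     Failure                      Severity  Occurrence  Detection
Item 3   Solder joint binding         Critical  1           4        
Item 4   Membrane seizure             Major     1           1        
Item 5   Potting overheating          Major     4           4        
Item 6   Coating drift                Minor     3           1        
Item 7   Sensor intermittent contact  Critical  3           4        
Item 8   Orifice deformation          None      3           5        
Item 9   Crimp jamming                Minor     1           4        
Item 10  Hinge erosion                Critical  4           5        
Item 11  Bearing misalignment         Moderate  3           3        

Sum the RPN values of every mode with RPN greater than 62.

RPN = Severity × Occurrence × Detection:
  Item 3: 5 × 1 × 4 = 20
  Item 4: 4 × 1 × 1 = 4
  Item 5: 4 × 4 × 4 = 64
  Item 6: 2 × 3 × 1 = 6
  Item 7: 5 × 3 × 4 = 60
  Item 8: 1 × 3 × 5 = 15
  Item 9: 2 × 1 × 4 = 8
  Item 10: 5 × 4 × 5 = 100
  Item 11: 3 × 3 × 3 = 27
RPN > 62: Item 5 (64), Item 10 (100).
Sum: 64 + 100 = 164.

164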